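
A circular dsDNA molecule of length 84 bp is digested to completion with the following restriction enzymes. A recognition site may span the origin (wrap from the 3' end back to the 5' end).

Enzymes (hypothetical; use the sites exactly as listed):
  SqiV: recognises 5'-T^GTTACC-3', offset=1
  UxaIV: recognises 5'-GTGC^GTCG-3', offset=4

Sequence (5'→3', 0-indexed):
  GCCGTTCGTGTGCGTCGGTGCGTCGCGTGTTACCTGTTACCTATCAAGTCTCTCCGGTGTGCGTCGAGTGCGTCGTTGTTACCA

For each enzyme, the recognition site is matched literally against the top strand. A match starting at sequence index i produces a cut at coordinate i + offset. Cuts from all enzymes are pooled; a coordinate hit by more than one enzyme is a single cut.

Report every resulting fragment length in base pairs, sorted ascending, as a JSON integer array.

Per-enzyme occurrences:
  SqiV TGTTACC/1: at [27, 34, 76] ⇒ [28, 35, 77]
  UxaIV GTGCGTCG/4: at [9, 17, 58, 67] ⇒ [13, 21, 62, 71]

Pooled cuts: [13, 21, 28, 35, 62, 71, 77]

Fragments:
  13→21: 8 bp
  21→28: 7 bp
  28→35: 7 bp
  35→62: 27 bp
  62→71: 9 bp
  71→77: 6 bp
  77→13 (wrap): 84-77+13 = 20 bp

[6,7,7,8,9,20,27]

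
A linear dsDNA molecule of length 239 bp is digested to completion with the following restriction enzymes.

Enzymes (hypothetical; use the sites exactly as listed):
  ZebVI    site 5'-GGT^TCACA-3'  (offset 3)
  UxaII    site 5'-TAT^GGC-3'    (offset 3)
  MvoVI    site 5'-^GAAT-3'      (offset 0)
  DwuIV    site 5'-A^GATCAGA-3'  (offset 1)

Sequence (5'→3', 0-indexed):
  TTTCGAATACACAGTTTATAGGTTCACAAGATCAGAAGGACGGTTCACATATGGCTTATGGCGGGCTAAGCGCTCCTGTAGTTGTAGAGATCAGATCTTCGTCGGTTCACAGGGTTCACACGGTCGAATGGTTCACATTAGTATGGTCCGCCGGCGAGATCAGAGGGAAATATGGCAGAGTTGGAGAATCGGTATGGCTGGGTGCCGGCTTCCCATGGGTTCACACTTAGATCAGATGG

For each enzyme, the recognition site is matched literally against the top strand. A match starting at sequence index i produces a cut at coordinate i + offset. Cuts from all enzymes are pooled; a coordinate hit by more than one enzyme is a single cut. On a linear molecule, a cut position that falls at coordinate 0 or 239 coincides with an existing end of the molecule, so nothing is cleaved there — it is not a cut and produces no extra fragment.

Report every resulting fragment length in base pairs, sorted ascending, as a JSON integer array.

Per-enzyme occurrences:
  ZebVI GGTTCACA/3: at [20, 41, 103, 112, 129, 217] ⇒ [23, 44, 106, 115, 132, 220]
  UxaII TATGGC/3: at [49, 56, 170, 192] ⇒ [52, 59, 173, 195]
  MvoVI GAAT/0: at [4, 125, 185] ⇒ [4, 125, 185]
  DwuIV AGATCAGA/1: at [28, 87, 156, 228] ⇒ [29, 88, 157, 229]

Pooled cuts: [4, 23, 29, 44, 52, 59, 88, 106, 115, 125, 132, 157, 173, 185, 195, 220, 229]

Fragment lengths:
  [0,4): 4 bp
  [4,23): 19 bp
  [23,29): 6 bp
  [29,44): 15 bp
  [44,52): 8 bp
  [52,59): 7 bp
  [59,88): 29 bp
  [88,106): 18 bp
  [106,115): 9 bp
  [115,125): 10 bp
  [125,132): 7 bp
  [132,157): 25 bp
  [157,173): 16 bp
  [173,185): 12 bp
  [185,195): 10 bp
  [195,220): 25 bp
  [220,229): 9 bp
  [229,239): 10 bp

[4,6,7,7,8,9,9,10,10,10,12,15,16,18,19,25,25,29]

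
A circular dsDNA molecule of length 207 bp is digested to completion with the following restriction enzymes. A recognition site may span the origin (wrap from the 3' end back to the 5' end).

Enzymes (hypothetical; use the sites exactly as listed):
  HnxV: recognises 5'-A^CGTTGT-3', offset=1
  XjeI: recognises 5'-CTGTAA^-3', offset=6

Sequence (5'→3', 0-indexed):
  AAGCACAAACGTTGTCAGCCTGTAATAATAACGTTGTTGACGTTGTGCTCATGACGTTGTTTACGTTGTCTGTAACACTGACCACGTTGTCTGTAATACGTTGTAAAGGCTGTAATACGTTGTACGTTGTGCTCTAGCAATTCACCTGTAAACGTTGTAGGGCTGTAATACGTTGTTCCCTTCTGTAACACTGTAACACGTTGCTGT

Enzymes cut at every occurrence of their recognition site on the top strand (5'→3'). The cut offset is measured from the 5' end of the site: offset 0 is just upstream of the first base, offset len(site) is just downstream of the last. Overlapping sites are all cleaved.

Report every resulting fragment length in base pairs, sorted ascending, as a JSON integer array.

[1,2,2,2,6,7,7,8,9,9,9,12,12,13,14,16,16,17,18,27]

Scan for sites:
  HnxV ACGTTGT/1: at [8, 30, 39, 53, 62, 83, 97, 116, 123, 151, 169] ⇒ [9, 31, 40, 54, 63, 84, 98, 117, 124, 152, 170]
  XjeI CTGTAA/6: at [19, 69, 90, 109, 145, 162, 182, 190, 203] ⇒ [2, 25, 75, 96, 115, 151, 168, 188, 196]

All cut coordinates (distinct, sorted): [2, 9, 25, 31, 40, 54, 63, 75, 84, 96, 98, 115, 117, 124, 151, 152, 168, 170, 188, 196]

Fragment lengths:
  2→9: 7 bp
  9→25: 16 bp
  25→31: 6 bp
  31→40: 9 bp
  40→54: 14 bp
  54→63: 9 bp
  63→75: 12 bp
  75→84: 9 bp
  84→96: 12 bp
  96→98: 2 bp
  98→115: 17 bp
  115→117: 2 bp
  117→124: 7 bp
  124→151: 27 bp
  151→152: 1 bp
  152→168: 16 bp
  168→170: 2 bp
  170→188: 18 bp
  188→196: 8 bp
  196→2 (wrap): 207-196+2 = 13 bp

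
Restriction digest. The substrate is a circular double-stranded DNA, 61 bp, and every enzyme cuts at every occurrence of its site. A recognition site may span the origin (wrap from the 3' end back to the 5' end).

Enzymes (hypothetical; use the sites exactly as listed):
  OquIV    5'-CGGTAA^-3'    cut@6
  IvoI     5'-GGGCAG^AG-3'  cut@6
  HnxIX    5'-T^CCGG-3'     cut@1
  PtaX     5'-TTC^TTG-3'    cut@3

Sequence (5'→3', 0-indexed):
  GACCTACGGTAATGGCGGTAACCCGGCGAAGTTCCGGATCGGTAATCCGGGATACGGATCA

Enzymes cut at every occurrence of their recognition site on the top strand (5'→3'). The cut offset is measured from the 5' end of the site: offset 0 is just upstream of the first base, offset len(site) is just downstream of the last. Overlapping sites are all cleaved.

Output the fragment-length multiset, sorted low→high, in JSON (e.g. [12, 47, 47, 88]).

[1,9,12,12,27]

Per-enzyme occurrences:
  OquIV (CGGTAA, off=6): starts [6, 15, 39] → cuts [12, 21, 45]
  IvoI (GGGCAGAG, off=6): no sites
  HnxIX (TCCGG, off=1): starts [32, 45] → cuts [33, 46]
  PtaX (TTCTTG, off=3): no sites

Pooled cuts: [12, 21, 33, 45, 46]

Fragment lengths:
  12→21: 9 bp
  21→33: 12 bp
  33→45: 12 bp
  45→46: 1 bp
  46→12 (wrap): 61-46+12 = 27 bp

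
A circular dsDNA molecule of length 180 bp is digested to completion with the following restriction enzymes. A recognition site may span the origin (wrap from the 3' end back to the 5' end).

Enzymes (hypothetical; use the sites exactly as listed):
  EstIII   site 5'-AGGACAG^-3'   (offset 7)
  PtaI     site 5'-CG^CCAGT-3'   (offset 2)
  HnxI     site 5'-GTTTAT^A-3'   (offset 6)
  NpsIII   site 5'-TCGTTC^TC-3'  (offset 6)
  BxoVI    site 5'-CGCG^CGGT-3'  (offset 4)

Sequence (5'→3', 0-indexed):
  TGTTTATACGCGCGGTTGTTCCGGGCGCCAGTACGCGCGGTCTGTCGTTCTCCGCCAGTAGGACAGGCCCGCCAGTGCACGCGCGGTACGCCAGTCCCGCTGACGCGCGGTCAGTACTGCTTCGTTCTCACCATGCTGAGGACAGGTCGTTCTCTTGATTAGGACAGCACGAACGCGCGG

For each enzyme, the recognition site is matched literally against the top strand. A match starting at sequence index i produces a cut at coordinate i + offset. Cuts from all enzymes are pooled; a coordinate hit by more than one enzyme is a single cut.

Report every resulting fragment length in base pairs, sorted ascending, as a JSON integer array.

[4,5,5,7,7,10,10,10,12,12,13,15,15,17,18,20]

Scan for sites:
  EstIII AGGACAG/7: at [59, 138, 160] ⇒ [66, 145, 167]
  PtaI CGCCAGT/2: at [25, 52, 69, 88] ⇒ [27, 54, 71, 90]
  HnxI GTTTATA/6: at [1] ⇒ [7]
  NpsIII TCGTTCTC/6: at [44, 121, 146] ⇒ [50, 127, 152]
  BxoVI CGCGCGGT/4: at [8, 33, 79, 103, 173] ⇒ [12, 37, 83, 107, 177]

All cut coordinates (distinct, sorted): [7, 12, 27, 37, 50, 54, 66, 71, 83, 90, 107, 127, 145, 152, 167, 177]

Fragment lengths:
  7→12: 5 bp
  12→27: 15 bp
  27→37: 10 bp
  37→50: 13 bp
  50→54: 4 bp
  54→66: 12 bp
  66→71: 5 bp
  71→83: 12 bp
  83→90: 7 bp
  90→107: 17 bp
  107→127: 20 bp
  127→145: 18 bp
  145→152: 7 bp
  152→167: 15 bp
  167→177: 10 bp
  177→7 (wrap): 180-177+7 = 10 bp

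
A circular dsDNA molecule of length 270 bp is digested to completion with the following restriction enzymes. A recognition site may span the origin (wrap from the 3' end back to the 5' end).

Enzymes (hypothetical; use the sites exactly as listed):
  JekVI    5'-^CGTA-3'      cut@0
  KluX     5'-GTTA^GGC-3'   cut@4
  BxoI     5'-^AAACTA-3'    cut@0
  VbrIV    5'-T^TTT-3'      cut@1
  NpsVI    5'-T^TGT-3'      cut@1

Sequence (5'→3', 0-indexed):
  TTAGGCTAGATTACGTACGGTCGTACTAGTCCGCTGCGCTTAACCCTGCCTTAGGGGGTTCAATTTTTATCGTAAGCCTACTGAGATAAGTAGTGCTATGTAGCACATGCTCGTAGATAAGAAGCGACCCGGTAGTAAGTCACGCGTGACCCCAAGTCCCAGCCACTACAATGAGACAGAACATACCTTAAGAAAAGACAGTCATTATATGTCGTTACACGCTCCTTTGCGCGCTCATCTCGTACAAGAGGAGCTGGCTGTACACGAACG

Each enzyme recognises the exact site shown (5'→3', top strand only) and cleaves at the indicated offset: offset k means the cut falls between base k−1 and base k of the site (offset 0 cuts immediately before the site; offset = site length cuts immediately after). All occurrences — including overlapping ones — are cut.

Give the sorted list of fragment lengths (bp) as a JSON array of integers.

Per-enzyme occurrences:
  JekVI (CGTA, off=0): starts [13, 21, 70, 111, 240] → cuts [13, 21, 70, 111, 240]
  KluX (GTTAGGC, off=4): starts [269] → cuts [3]
  BxoI (AAACTA, off=0): no sites
  VbrIV (TTTT, off=1): starts [63, 64] → cuts [64, 65]
  NpsVI (TTGT, off=1): no sites

Pooled cuts: [3, 13, 21, 64, 65, 70, 111, 240]

Fragments:
  3→13: 10 bp
  13→21: 8 bp
  21→64: 43 bp
  64→65: 1 bp
  65→70: 5 bp
  70→111: 41 bp
  111→240: 129 bp
  240→3 (wrap): 270-240+3 = 33 bp

[1,5,8,10,33,41,43,129]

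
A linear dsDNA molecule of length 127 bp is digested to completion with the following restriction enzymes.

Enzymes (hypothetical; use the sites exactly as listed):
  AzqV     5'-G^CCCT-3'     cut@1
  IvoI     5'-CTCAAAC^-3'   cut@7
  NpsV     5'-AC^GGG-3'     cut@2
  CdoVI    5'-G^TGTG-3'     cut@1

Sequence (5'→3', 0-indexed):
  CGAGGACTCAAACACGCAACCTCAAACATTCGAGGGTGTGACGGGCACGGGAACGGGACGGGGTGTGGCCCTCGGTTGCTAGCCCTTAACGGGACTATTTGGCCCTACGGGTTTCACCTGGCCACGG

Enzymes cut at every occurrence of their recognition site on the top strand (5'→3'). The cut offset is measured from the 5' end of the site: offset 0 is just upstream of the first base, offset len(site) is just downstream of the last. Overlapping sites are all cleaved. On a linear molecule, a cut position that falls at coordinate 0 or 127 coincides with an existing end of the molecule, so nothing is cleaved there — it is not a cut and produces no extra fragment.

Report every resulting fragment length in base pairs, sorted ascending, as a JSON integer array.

Per-enzyme occurrences:
  AzqV (GCCCT, off=1): starts [67, 81, 101] → cuts [68, 82, 102]
  IvoI (CTCAAAC, off=7): starts [6, 20] → cuts [13, 27]
  NpsV (ACGGG, off=2): starts [40, 46, 52, 57, 88, 106] → cuts [42, 48, 54, 59, 90, 108]
  CdoVI (GTGTG, off=1): starts [35, 62] → cuts [36, 63]

Pooled cuts: [13, 27, 36, 42, 48, 54, 59, 63, 68, 82, 90, 102, 108]

Fragment lengths:
  [0,13): 13 bp
  [13,27): 14 bp
  [27,36): 9 bp
  [36,42): 6 bp
  [42,48): 6 bp
  [48,54): 6 bp
  [54,59): 5 bp
  [59,63): 4 bp
  [63,68): 5 bp
  [68,82): 14 bp
  [82,90): 8 bp
  [90,102): 12 bp
  [102,108): 6 bp
  [108,127): 19 bp

[4,5,5,6,6,6,6,8,9,12,13,14,14,19]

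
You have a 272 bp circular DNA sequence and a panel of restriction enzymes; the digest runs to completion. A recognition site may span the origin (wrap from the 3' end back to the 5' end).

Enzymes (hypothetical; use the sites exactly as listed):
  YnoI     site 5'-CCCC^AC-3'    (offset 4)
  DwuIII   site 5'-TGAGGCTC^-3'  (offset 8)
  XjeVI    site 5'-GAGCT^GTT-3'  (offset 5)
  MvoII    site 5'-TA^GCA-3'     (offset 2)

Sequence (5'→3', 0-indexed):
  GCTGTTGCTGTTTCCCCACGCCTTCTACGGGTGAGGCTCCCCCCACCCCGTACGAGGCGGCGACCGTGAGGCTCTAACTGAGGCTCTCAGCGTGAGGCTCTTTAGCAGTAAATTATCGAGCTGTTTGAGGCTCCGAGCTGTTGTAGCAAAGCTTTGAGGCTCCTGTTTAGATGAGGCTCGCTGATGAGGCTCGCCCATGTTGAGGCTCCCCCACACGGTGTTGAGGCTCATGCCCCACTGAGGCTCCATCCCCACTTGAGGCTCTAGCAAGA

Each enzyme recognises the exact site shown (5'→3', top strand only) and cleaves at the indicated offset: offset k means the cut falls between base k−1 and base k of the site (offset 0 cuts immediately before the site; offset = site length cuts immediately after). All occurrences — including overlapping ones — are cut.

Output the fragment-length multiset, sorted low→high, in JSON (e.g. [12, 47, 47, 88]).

[2,4,4,5,6,6,7,7,9,10,11,11,12,13,14,14,16,17,17,17,18,22,30]

Per-enzyme occurrences:
  YnoI (CCCCAC, off=4): starts [13, 40, 208, 232, 249] → cuts [17, 44, 212, 236, 253]
  DwuIII (TGAGGCTC, off=8): starts [31, 66, 78, 92, 125, 154, 171, 184, 200, 221, 238, 256] → cuts [39, 74, 86, 100, 133, 162, 179, 192, 208, 229, 246, 264]
  XjeVI (GAGCTGTT, off=5): starts [117, 134, 270] → cuts [3, 122, 139]
  MvoII (TAGCA, off=2): starts [102, 143, 264] → cuts [104, 145, 266]

All cut coordinates (distinct, sorted): [3, 17, 39, 44, 74, 86, 100, 104, 122, 133, 139, 145, 162, 179, 192, 208, 212, 229, 236, 246, 253, 264, 266]

Fragment lengths:
  3→17: 14 bp
  17→39: 22 bp
  39→44: 5 bp
  44→74: 30 bp
  74→86: 12 bp
  86→100: 14 bp
  100→104: 4 bp
  104→122: 18 bp
  122→133: 11 bp
  133→139: 6 bp
  139→145: 6 bp
  145→162: 17 bp
  162→179: 17 bp
  179→192: 13 bp
  192→208: 16 bp
  208→212: 4 bp
  212→229: 17 bp
  229→236: 7 bp
  236→246: 10 bp
  246→253: 7 bp
  253→264: 11 bp
  264→266: 2 bp
  266→3 (wrap): 272-266+3 = 9 bp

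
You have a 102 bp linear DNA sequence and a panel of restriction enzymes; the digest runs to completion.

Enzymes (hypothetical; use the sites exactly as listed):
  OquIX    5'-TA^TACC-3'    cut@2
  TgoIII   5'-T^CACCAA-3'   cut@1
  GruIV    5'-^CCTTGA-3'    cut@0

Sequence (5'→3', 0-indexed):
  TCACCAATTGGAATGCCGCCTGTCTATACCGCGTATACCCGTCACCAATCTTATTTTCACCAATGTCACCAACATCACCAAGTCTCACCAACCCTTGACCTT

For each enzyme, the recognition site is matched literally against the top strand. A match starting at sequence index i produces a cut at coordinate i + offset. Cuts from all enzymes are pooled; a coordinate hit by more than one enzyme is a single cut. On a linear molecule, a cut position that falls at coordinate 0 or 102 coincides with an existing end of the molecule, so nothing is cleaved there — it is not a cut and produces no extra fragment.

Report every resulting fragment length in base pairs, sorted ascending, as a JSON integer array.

Scan for sites:
  OquIX TATACC/2: at [24, 33] ⇒ [26, 35]
  TgoIII TCACCAA/1: at [0, 41, 56, 65, 74, 84] ⇒ [1, 42, 57, 66, 75, 85]
  GruIV CCTTGA/0: at [92] ⇒ [92]

All cut coordinates (distinct, sorted): [1, 26, 35, 42, 57, 66, 75, 85, 92]

Fragments:
  [0,1): 1 bp
  [1,26): 25 bp
  [26,35): 9 bp
  [35,42): 7 bp
  [42,57): 15 bp
  [57,66): 9 bp
  [66,75): 9 bp
  [75,85): 10 bp
  [85,92): 7 bp
  [92,102): 10 bp

[1,7,7,9,9,9,10,10,15,25]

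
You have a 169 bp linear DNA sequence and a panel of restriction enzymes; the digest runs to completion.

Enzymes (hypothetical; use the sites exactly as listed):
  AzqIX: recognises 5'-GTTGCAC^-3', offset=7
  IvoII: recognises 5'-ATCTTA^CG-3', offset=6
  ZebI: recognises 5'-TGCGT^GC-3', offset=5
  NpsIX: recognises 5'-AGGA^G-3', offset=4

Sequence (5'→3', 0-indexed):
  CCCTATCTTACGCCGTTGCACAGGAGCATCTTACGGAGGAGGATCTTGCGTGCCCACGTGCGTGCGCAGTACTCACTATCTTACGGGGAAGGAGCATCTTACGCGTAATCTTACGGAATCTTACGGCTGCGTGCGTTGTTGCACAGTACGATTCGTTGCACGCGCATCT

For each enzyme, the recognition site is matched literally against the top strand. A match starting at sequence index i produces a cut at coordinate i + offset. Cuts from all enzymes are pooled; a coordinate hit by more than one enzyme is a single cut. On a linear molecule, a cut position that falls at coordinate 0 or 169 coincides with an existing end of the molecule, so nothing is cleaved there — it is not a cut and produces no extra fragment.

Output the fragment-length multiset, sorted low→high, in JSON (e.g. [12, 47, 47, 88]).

Scan for sites:
  AzqIX GTTGCAC/7: at [14, 137, 154] ⇒ [21, 144, 161]
  IvoII ATCTTACG/6: at [4, 27, 77, 95, 107, 117] ⇒ [10, 33, 83, 101, 113, 123]
  ZebI TGCGTGC/5: at [46, 58, 127] ⇒ [51, 63, 132]
  NpsIX AGGAG/4: at [21, 36, 89] ⇒ [25, 40, 93]

All cut coordinates (distinct, sorted): [10, 21, 25, 33, 40, 51, 63, 83, 93, 101, 113, 123, 132, 144, 161]

Fragments:
  [0,10): 10 bp
  [10,21): 11 bp
  [21,25): 4 bp
  [25,33): 8 bp
  [33,40): 7 bp
  [40,51): 11 bp
  [51,63): 12 bp
  [63,83): 20 bp
  [83,93): 10 bp
  [93,101): 8 bp
  [101,113): 12 bp
  [113,123): 10 bp
  [123,132): 9 bp
  [132,144): 12 bp
  [144,161): 17 bp
  [161,169): 8 bp

[4,7,8,8,8,9,10,10,10,11,11,12,12,12,17,20]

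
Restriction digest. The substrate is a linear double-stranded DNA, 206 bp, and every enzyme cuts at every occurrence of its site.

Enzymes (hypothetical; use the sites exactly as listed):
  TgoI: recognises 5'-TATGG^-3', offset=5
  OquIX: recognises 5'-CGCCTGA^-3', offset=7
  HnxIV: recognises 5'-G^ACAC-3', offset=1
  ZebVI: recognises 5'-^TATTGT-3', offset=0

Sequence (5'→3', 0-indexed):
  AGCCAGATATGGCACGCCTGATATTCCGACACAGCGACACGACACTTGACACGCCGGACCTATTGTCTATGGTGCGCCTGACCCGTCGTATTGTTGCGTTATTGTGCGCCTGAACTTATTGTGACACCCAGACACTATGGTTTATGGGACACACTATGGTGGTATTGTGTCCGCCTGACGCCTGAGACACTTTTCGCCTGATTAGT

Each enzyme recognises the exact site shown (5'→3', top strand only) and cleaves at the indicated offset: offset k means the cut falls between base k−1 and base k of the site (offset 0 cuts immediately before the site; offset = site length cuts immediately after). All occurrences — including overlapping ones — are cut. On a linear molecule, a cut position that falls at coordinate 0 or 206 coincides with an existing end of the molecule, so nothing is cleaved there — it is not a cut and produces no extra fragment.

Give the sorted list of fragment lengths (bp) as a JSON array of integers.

Per-enzyme occurrences:
  TgoI TATGG/5: at [7, 67, 135, 142, 154] ⇒ [12, 72, 140, 147, 159]
  OquIX CGCCTGA/7: at [14, 74, 106, 171, 178, 194] ⇒ [21, 81, 113, 178, 185, 201]
  HnxIV GACAC/1: at [27, 35, 40, 47, 122, 130, 147, 185] ⇒ [28, 36, 41, 48, 123, 131, 148, 186]
  ZebVI TATTGT/0: at [60, 88, 99, 116, 162] ⇒ [60, 88, 99, 116, 162]

Pooled cuts: [12, 21, 28, 36, 41, 48, 60, 72, 81, 88, 99, 113, 116, 123, 131, 140, 147, 148, 159, 162, 178, 185, 186, 201]

Fragments:
  [0,12): 12 bp
  [12,21): 9 bp
  [21,28): 7 bp
  [28,36): 8 bp
  [36,41): 5 bp
  [41,48): 7 bp
  [48,60): 12 bp
  [60,72): 12 bp
  [72,81): 9 bp
  [81,88): 7 bp
  [88,99): 11 bp
  [99,113): 14 bp
  [113,116): 3 bp
  [116,123): 7 bp
  [123,131): 8 bp
  [131,140): 9 bp
  [140,147): 7 bp
  [147,148): 1 bp
  [148,159): 11 bp
  [159,162): 3 bp
  [162,178): 16 bp
  [178,185): 7 bp
  [185,186): 1 bp
  [186,201): 15 bp
  [201,206): 5 bp

[1,1,3,3,5,5,7,7,7,7,7,7,8,8,9,9,9,11,11,12,12,12,14,15,16]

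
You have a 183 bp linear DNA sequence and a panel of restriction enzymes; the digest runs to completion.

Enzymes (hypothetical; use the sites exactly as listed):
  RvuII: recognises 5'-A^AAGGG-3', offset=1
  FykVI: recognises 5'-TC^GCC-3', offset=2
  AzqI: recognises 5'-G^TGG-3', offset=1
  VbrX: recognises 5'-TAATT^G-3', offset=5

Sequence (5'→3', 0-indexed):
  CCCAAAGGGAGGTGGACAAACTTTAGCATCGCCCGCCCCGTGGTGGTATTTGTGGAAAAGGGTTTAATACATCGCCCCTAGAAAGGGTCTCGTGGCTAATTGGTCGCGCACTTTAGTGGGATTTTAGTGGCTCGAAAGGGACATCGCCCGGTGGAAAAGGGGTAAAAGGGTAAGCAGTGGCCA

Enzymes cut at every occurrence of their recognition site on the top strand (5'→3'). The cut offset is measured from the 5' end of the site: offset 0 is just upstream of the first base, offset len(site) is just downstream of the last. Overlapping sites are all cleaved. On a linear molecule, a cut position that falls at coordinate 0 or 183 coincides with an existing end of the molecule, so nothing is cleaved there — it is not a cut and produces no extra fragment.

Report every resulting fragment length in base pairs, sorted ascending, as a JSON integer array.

[3,4,5,5,6,6,8,8,9,9,9,9,10,10,10,11,12,15,16,18]

Scan for sites:
  RvuII AAAGGG/1: at [3, 56, 81, 134, 155, 164] ⇒ [4, 57, 82, 135, 156, 165]
  FykVI TCGCC/2: at [28, 71, 143] ⇒ [30, 73, 145]
  AzqI GTGG/1: at [11, 39, 42, 51, 91, 115, 126, 150, 176] ⇒ [12, 40, 43, 52, 92, 116, 127, 151, 177]
  VbrX TAATTG/5: at [96] ⇒ [101]

All cut coordinates (distinct, sorted): [4, 12, 30, 40, 43, 52, 57, 73, 82, 92, 101, 116, 127, 135, 145, 151, 156, 165, 177]

Fragments:
  [0,4): 4 bp
  [4,12): 8 bp
  [12,30): 18 bp
  [30,40): 10 bp
  [40,43): 3 bp
  [43,52): 9 bp
  [52,57): 5 bp
  [57,73): 16 bp
  [73,82): 9 bp
  [82,92): 10 bp
  [92,101): 9 bp
  [101,116): 15 bp
  [116,127): 11 bp
  [127,135): 8 bp
  [135,145): 10 bp
  [145,151): 6 bp
  [151,156): 5 bp
  [156,165): 9 bp
  [165,177): 12 bp
  [177,183): 6 bp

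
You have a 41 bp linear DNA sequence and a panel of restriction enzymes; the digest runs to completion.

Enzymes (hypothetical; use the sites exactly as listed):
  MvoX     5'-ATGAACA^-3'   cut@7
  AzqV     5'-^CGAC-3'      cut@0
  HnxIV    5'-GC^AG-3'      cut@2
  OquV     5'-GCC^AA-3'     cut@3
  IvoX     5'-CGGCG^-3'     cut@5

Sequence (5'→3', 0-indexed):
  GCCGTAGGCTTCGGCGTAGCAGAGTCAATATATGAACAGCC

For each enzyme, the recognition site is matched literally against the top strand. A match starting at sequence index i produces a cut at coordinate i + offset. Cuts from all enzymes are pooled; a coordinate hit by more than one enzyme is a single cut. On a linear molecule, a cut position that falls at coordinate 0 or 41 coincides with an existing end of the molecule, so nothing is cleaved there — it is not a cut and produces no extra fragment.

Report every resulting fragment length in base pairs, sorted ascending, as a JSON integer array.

[3,4,16,18]

Scan for sites:
  MvoX (ATGAACA, off=7): starts [31] → cuts [38]
  AzqV (CGAC, off=0): no sites
  HnxIV (GCAG, off=2): starts [18] → cuts [20]
  OquV (GCCAA, off=3): no sites
  IvoX (CGGCG, off=5): starts [11] → cuts [16]

All cut coordinates (distinct, sorted): [16, 20, 38]

Fragment lengths:
  [0,16): 16 bp
  [16,20): 4 bp
  [20,38): 18 bp
  [38,41): 3 bp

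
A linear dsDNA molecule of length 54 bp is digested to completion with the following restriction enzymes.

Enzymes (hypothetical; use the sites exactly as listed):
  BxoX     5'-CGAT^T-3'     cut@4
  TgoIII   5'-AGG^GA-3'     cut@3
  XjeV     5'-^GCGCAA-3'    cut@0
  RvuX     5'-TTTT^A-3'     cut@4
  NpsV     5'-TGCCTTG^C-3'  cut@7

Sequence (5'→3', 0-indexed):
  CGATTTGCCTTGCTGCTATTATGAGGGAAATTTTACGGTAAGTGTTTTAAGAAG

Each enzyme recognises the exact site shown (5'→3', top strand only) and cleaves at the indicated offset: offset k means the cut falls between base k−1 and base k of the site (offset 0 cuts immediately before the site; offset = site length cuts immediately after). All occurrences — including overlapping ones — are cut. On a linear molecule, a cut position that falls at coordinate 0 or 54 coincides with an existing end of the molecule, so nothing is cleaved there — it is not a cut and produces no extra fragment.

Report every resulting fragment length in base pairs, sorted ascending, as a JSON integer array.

[4,6,8,8,14,14]

Per-enzyme occurrences:
  BxoX CGATT/4: at [0] ⇒ [4]
  TgoIII AGGGA/3: at [23] ⇒ [26]
  XjeV (GCGCAA, off=0): no sites
  RvuX TTTTA/4: at [30, 44] ⇒ [34, 48]
  NpsV TGCCTTGC/7: at [5] ⇒ [12]

All cut coordinates (distinct, sorted): [4, 12, 26, 34, 48]

Fragment lengths:
  [0,4): 4 bp
  [4,12): 8 bp
  [12,26): 14 bp
  [26,34): 8 bp
  [34,48): 14 bp
  [48,54): 6 bp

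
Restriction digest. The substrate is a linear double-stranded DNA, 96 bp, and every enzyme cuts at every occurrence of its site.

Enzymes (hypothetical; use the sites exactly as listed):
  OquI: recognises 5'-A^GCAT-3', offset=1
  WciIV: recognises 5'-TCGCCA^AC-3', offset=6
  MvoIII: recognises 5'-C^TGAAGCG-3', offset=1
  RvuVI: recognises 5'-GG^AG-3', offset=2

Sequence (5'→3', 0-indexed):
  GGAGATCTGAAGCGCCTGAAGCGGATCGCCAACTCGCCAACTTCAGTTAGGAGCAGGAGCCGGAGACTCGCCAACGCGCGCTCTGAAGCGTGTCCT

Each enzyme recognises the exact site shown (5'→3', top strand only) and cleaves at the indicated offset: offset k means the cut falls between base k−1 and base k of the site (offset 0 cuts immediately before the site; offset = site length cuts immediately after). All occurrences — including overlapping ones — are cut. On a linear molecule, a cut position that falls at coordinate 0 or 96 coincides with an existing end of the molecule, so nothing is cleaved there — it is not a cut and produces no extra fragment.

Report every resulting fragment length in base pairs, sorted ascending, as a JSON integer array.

[2,5,6,6,8,9,10,10,12,13,15]

Site scan:
  OquI (AGCAT, off=1): no sites
  WciIV (TCGCCAAC, off=6): starts [25, 33, 67] → cuts [31, 39, 73]
  MvoIII (CTGAAGCG, off=1): starts [6, 15, 82] → cuts [7, 16, 83]
  RvuVI (GGAG, off=2): starts [0, 49, 55, 61] → cuts [2, 51, 57, 63]

All cut coordinates (distinct, sorted): [2, 7, 16, 31, 39, 51, 57, 63, 73, 83]

Fragments:
  [0,2): 2 bp
  [2,7): 5 bp
  [7,16): 9 bp
  [16,31): 15 bp
  [31,39): 8 bp
  [39,51): 12 bp
  [51,57): 6 bp
  [57,63): 6 bp
  [63,73): 10 bp
  [73,83): 10 bp
  [83,96): 13 bp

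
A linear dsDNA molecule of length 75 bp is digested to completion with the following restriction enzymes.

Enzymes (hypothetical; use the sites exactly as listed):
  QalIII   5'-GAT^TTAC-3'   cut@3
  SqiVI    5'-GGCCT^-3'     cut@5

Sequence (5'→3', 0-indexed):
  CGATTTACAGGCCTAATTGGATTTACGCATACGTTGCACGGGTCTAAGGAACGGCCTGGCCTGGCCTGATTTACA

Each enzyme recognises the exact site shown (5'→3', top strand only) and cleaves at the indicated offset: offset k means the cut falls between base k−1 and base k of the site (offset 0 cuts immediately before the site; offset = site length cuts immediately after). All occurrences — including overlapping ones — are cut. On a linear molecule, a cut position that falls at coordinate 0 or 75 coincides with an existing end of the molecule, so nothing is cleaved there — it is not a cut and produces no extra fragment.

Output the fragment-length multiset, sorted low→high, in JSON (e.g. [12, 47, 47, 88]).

[3,4,5,5,5,8,10,35]

Scan for sites:
  QalIII (GATTTAC, off=3): starts [1, 19, 67] → cuts [4, 22, 70]
  SqiVI (GGCCT, off=5): starts [9, 52, 57, 62] → cuts [14, 57, 62, 67]

Pooled cuts: [4, 14, 22, 57, 62, 67, 70]

Fragment lengths:
  [0,4): 4 bp
  [4,14): 10 bp
  [14,22): 8 bp
  [22,57): 35 bp
  [57,62): 5 bp
  [62,67): 5 bp
  [67,70): 3 bp
  [70,75): 5 bp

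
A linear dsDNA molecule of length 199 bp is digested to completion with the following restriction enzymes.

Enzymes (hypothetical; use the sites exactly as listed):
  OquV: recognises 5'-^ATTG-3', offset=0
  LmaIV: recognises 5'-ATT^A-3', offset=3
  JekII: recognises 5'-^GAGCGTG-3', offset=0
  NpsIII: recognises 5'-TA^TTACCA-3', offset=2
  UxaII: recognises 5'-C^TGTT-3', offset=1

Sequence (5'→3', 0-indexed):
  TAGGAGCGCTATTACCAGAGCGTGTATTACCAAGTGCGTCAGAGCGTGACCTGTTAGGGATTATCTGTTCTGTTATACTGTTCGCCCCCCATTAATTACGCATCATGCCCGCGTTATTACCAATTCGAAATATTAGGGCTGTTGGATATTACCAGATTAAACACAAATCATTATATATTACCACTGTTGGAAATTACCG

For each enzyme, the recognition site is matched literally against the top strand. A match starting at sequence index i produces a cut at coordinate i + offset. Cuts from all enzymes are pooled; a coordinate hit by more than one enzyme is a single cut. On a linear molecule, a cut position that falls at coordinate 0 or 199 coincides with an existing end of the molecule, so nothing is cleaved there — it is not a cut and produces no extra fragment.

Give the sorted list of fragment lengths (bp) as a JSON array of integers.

Site scan:
  OquV (ATTG, off=0): no sites
  LmaIV (ATTA, off=3): starts [10, 25, 59, 90, 94, 115, 131, 147, 155, 169, 176, 192] → cuts [13, 28, 62, 93, 97, 118, 134, 150, 158, 172, 179, 195]
  JekII (GAGCGTG, off=0): starts [17, 41] → cuts [17, 41]
  NpsIII (TATTACCA, off=2): starts [9, 24, 114, 146, 175] → cuts [11, 26, 116, 148, 177]
  UxaII (CTGTT, off=1): starts [50, 64, 69, 77, 138, 183] → cuts [51, 65, 70, 78, 139, 184]

Pooled cuts: [11, 13, 17, 26, 28, 41, 51, 62, 65, 70, 78, 93, 97, 116, 118, 134, 139, 148, 150, 158, 172, 177, 179, 184, 195]

Fragments:
  [0,11): 11 bp
  [11,13): 2 bp
  [13,17): 4 bp
  [17,26): 9 bp
  [26,28): 2 bp
  [28,41): 13 bp
  [41,51): 10 bp
  [51,62): 11 bp
  [62,65): 3 bp
  [65,70): 5 bp
  [70,78): 8 bp
  [78,93): 15 bp
  [93,97): 4 bp
  [97,116): 19 bp
  [116,118): 2 bp
  [118,134): 16 bp
  [134,139): 5 bp
  [139,148): 9 bp
  [148,150): 2 bp
  [150,158): 8 bp
  [158,172): 14 bp
  [172,177): 5 bp
  [177,179): 2 bp
  [179,184): 5 bp
  [184,195): 11 bp
  [195,199): 4 bp

[2,2,2,2,2,3,4,4,4,5,5,5,5,8,8,9,9,10,11,11,11,13,14,15,16,19]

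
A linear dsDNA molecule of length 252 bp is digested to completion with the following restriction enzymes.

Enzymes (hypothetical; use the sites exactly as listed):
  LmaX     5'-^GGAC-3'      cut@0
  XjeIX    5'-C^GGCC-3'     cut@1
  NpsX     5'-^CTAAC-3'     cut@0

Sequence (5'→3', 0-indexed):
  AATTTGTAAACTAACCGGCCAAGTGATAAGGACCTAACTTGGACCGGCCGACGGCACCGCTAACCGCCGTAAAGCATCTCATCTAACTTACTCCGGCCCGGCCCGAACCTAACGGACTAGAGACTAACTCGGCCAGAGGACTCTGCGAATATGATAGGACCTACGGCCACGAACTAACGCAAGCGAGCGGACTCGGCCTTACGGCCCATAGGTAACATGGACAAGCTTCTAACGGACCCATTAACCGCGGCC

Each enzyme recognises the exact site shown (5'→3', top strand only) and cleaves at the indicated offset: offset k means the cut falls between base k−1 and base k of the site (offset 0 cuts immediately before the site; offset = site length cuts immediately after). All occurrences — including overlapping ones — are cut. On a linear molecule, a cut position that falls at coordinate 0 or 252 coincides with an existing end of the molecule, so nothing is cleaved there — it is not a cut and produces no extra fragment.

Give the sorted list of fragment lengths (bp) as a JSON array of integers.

[4,4,5,5,5,5,6,6,7,7,7,8,8,9,9,10,10,10,12,13,14,15,15,16,19,23]

Per-enzyme occurrences:
  LmaX (GGAC, off=0): starts [29, 40, 113, 137, 156, 188, 218, 233] → cuts [29, 40, 113, 137, 156, 188, 218, 233]
  XjeIX (CGGCC, off=1): starts [15, 44, 93, 98, 129, 163, 193, 201, 247] → cuts [16, 45, 94, 99, 130, 164, 194, 202, 248]
  NpsX (CTAAC, off=0): starts [10, 33, 59, 82, 108, 123, 173, 228] → cuts [10, 33, 59, 82, 108, 123, 173, 228]

All cut coordinates (distinct, sorted): [10, 16, 29, 33, 40, 45, 59, 82, 94, 99, 108, 113, 123, 130, 137, 156, 164, 173, 188, 194, 202, 218, 228, 233, 248]

Fragments:
  [0,10): 10 bp
  [10,16): 6 bp
  [16,29): 13 bp
  [29,33): 4 bp
  [33,40): 7 bp
  [40,45): 5 bp
  [45,59): 14 bp
  [59,82): 23 bp
  [82,94): 12 bp
  [94,99): 5 bp
  [99,108): 9 bp
  [108,113): 5 bp
  [113,123): 10 bp
  [123,130): 7 bp
  [130,137): 7 bp
  [137,156): 19 bp
  [156,164): 8 bp
  [164,173): 9 bp
  [173,188): 15 bp
  [188,194): 6 bp
  [194,202): 8 bp
  [202,218): 16 bp
  [218,228): 10 bp
  [228,233): 5 bp
  [233,248): 15 bp
  [248,252): 4 bp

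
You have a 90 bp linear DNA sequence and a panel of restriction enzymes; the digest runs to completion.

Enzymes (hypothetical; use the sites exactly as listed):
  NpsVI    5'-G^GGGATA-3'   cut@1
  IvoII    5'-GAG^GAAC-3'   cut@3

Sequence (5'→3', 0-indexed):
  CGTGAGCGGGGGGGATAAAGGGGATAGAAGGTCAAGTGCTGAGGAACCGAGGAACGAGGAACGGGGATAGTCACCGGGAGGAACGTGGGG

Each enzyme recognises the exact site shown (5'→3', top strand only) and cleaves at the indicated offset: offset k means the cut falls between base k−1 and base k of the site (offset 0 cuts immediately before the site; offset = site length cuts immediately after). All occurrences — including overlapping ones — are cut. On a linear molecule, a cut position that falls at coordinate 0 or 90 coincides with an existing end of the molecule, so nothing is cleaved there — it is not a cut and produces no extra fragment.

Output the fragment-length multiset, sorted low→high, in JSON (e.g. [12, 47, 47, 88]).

Scan for sites:
  NpsVI GGGGATA/1: at [10, 19, 62] ⇒ [11, 20, 63]
  IvoII GAGGAAC/3: at [40, 48, 55, 77] ⇒ [43, 51, 58, 80]

All cut coordinates (distinct, sorted): [11, 20, 43, 51, 58, 63, 80]

Fragments:
  [0,11): 11 bp
  [11,20): 9 bp
  [20,43): 23 bp
  [43,51): 8 bp
  [51,58): 7 bp
  [58,63): 5 bp
  [63,80): 17 bp
  [80,90): 10 bp

[5,7,8,9,10,11,17,23]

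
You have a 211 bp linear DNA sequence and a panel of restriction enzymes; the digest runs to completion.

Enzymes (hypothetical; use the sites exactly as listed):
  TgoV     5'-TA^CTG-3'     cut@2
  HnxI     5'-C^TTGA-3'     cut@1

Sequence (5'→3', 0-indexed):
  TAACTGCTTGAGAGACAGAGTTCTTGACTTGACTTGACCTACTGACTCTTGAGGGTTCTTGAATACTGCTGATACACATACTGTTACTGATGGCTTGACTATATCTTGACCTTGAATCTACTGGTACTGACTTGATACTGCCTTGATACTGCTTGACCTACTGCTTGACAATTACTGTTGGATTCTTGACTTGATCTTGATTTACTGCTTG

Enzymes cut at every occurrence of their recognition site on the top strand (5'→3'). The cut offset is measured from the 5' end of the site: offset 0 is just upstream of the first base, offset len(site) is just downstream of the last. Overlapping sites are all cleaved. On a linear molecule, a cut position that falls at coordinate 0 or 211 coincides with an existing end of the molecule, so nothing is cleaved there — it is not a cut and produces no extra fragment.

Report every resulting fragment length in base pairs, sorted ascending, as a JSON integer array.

[4,4,5,5,5,5,5,6,6,6,6,6,6,7,7,7,7,8,8,8,8,9,10,10,11,11,15,16]

Scan for sites:
  TgoV (TACTG, off=2): starts [39, 63, 78, 84, 118, 124, 135, 146, 158, 172, 202] → cuts [41, 65, 80, 86, 120, 126, 137, 148, 160, 174, 204]
  HnxI (CTTGA, off=1): starts [6, 22, 27, 32, 47, 57, 93, 104, 110, 130, 141, 151, 163, 184, 189, 195] → cuts [7, 23, 28, 33, 48, 58, 94, 105, 111, 131, 142, 152, 164, 185, 190, 196]

All cut coordinates (distinct, sorted): [7, 23, 28, 33, 41, 48, 58, 65, 80, 86, 94, 105, 111, 120, 126, 131, 137, 142, 148, 152, 160, 164, 174, 185, 190, 196, 204]

Fragment lengths:
  [0,7): 7 bp
  [7,23): 16 bp
  [23,28): 5 bp
  [28,33): 5 bp
  [33,41): 8 bp
  [41,48): 7 bp
  [48,58): 10 bp
  [58,65): 7 bp
  [65,80): 15 bp
  [80,86): 6 bp
  [86,94): 8 bp
  [94,105): 11 bp
  [105,111): 6 bp
  [111,120): 9 bp
  [120,126): 6 bp
  [126,131): 5 bp
  [131,137): 6 bp
  [137,142): 5 bp
  [142,148): 6 bp
  [148,152): 4 bp
  [152,160): 8 bp
  [160,164): 4 bp
  [164,174): 10 bp
  [174,185): 11 bp
  [185,190): 5 bp
  [190,196): 6 bp
  [196,204): 8 bp
  [204,211): 7 bp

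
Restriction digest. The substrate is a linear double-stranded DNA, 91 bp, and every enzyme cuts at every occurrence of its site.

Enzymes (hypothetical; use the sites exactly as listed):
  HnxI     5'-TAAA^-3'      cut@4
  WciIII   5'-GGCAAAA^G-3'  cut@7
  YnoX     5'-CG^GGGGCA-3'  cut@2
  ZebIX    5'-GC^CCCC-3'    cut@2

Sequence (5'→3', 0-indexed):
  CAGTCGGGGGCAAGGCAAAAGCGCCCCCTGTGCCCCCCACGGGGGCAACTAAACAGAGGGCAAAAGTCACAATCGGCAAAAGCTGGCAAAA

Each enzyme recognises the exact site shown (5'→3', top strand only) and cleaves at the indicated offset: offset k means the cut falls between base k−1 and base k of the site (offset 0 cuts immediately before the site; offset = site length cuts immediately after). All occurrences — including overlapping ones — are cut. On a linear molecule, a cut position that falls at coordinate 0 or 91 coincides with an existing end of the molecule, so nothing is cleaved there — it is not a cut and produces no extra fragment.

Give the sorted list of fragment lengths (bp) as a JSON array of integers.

Scan for sites:
  HnxI TAAA/4: at [49] ⇒ [53]
  WciIII GGCAAAAG/7: at [13, 58, 74] ⇒ [20, 65, 81]
  YnoX CGGGGGCA/2: at [4, 39] ⇒ [6, 41]
  ZebIX GCCCCC/2: at [22, 31] ⇒ [24, 33]

Pooled cuts: [6, 20, 24, 33, 41, 53, 65, 81]

Fragment lengths:
  [0,6): 6 bp
  [6,20): 14 bp
  [20,24): 4 bp
  [24,33): 9 bp
  [33,41): 8 bp
  [41,53): 12 bp
  [53,65): 12 bp
  [65,81): 16 bp
  [81,91): 10 bp

[4,6,8,9,10,12,12,14,16]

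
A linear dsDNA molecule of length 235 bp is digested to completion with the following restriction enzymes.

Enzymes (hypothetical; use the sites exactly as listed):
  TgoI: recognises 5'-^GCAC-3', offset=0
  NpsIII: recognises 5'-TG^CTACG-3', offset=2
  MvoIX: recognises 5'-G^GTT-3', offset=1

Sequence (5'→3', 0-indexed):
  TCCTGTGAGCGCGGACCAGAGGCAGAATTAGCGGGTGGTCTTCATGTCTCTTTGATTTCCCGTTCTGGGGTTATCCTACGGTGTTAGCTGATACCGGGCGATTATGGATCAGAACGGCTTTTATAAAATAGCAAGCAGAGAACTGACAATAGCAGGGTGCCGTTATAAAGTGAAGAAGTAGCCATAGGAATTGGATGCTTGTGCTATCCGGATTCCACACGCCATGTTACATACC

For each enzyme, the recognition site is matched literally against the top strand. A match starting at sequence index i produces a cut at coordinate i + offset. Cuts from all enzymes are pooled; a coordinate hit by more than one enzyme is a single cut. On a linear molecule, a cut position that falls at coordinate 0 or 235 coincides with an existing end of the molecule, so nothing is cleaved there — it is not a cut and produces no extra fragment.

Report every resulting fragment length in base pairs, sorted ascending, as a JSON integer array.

Per-enzyme occurrences:
  TgoI (GCAC, off=0): no sites
  NpsIII (TGCTACG, off=2): no sites
  MvoIX (GGTT, off=1): starts [68] → cuts [69]

Pooled cuts: [69]

Fragment lengths:
  [0,69): 69 bp
  [69,235): 166 bp

[69,166]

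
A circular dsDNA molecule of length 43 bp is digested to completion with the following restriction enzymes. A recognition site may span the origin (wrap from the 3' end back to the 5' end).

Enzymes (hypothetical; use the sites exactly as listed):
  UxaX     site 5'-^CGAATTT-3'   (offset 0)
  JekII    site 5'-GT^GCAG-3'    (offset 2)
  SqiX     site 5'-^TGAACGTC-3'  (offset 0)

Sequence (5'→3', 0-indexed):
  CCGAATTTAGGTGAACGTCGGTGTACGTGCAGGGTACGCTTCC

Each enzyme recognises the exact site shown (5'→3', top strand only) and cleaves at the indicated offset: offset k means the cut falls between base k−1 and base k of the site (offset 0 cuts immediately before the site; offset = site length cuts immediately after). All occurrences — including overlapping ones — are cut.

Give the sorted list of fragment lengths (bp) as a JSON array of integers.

Per-enzyme occurrences:
  UxaX (CGAATTT, off=0): starts [1] → cuts [1]
  JekII (GTGCAG, off=2): starts [26] → cuts [28]
  SqiX (TGAACGTC, off=0): starts [11] → cuts [11]

All cut coordinates (distinct, sorted): [1, 11, 28]

Fragments:
  1→11: 10 bp
  11→28: 17 bp
  28→1 (wrap): 43-28+1 = 16 bp

[10,16,17]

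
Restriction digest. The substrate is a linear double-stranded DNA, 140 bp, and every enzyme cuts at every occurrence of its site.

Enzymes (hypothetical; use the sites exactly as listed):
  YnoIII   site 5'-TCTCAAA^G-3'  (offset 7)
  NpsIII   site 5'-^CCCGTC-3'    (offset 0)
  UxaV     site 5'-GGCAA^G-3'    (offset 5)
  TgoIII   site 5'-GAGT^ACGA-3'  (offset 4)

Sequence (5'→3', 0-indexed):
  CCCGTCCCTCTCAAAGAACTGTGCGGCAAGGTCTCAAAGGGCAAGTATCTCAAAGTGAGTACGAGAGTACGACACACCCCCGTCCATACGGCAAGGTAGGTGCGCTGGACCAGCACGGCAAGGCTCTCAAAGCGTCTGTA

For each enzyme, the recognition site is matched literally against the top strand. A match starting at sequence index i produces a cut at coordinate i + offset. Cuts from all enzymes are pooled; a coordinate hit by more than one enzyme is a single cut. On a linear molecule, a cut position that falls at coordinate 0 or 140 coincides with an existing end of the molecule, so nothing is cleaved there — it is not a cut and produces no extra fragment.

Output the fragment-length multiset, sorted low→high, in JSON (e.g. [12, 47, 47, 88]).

Scan for sites:
  YnoIII (TCTCAAAG, off=7): starts [8, 31, 47, 124] → cuts [15, 38, 54, 131]
  NpsIII (CCCGTC, off=0): starts [0, 78] → cuts [78] (position 0 is a terminus of the linear molecule — no cut)
  UxaV (GGCAAG, off=5): starts [24, 39, 89, 116] → cuts [29, 44, 94, 121]
  TgoIII (GAGTACGA, off=4): starts [56, 64] → cuts [60, 68]

All cut coordinates (distinct, sorted): [15, 29, 38, 44, 54, 60, 68, 78, 94, 121, 131]

Fragments:
  [0,15): 15 bp
  [15,29): 14 bp
  [29,38): 9 bp
  [38,44): 6 bp
  [44,54): 10 bp
  [54,60): 6 bp
  [60,68): 8 bp
  [68,78): 10 bp
  [78,94): 16 bp
  [94,121): 27 bp
  [121,131): 10 bp
  [131,140): 9 bp

[6,6,8,9,9,10,10,10,14,15,16,27]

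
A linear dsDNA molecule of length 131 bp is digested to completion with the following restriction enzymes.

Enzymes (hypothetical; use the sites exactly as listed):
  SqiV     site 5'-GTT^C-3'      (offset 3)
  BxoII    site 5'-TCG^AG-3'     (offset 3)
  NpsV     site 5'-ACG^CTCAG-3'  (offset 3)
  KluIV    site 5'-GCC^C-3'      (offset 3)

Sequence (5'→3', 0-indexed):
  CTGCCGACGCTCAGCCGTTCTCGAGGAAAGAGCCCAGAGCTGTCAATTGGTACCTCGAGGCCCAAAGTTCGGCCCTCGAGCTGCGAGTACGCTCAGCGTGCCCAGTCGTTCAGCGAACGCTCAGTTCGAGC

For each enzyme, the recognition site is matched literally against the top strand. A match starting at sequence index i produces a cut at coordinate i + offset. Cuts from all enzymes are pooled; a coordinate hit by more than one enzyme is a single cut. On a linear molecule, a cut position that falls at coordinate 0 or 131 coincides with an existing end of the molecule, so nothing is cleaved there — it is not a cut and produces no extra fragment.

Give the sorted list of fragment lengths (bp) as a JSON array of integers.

[2,3,4,4,5,5,7,7,8,9,9,10,11,11,13,23]

Per-enzyme occurrences:
  SqiV GTTC/3: at [16, 66, 107, 123] ⇒ [19, 69, 110, 126]
  BxoII TCGAG/3: at [20, 54, 75, 125] ⇒ [23, 57, 78, 128]
  NpsV ACGCTCAG/3: at [6, 88, 116] ⇒ [9, 91, 119]
  KluIV GCCC/3: at [31, 59, 71, 99] ⇒ [34, 62, 74, 102]

All cut coordinates (distinct, sorted): [9, 19, 23, 34, 57, 62, 69, 74, 78, 91, 102, 110, 119, 126, 128]

Fragment lengths:
  [0,9): 9 bp
  [9,19): 10 bp
  [19,23): 4 bp
  [23,34): 11 bp
  [34,57): 23 bp
  [57,62): 5 bp
  [62,69): 7 bp
  [69,74): 5 bp
  [74,78): 4 bp
  [78,91): 13 bp
  [91,102): 11 bp
  [102,110): 8 bp
  [110,119): 9 bp
  [119,126): 7 bp
  [126,128): 2 bp
  [128,131): 3 bp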